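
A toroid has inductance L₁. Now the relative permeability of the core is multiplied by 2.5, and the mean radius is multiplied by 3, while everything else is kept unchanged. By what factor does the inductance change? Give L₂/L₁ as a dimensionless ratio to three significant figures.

L₂/L₁ = 0.833

For a toroid, L ∝ μᵣN²A/R.
L₂/L₁ = (2.5) × (3)^-1 = 0.833.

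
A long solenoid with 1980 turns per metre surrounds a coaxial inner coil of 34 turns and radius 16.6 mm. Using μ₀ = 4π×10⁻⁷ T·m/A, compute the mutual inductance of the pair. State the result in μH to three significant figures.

M ≈ 73.2 μH

The outer solenoid produces a uniform field B₁ = μ₀n₁I₁ across the inner coil,
so the flux linkage is N₂Φ = N₂B₁A₂ = μ₀n₁N₂A₂·I₁, giving M = μ₀n₁N₂A₂.
A₂ = πr² = π(1.660×10^-2 m)² = 8.657×10^-4 m².
M = (4π×10⁻⁷)(1980)(34)(8.657×10^-4) = 7.324×10^-5 H.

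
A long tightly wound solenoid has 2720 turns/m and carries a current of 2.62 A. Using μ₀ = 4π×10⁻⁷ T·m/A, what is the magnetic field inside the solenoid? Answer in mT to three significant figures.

B ≈ 8.96 mT

Inside a long solenoid, B = μ₀nI.
B = (4π×10⁻⁷)(2.720×10^3 m⁻¹)(2.62 A) = 8.955×10^-3 T.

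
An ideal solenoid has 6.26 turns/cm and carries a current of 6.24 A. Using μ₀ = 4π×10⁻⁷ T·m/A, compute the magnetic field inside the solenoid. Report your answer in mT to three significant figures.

Inside a long solenoid, B = μ₀nI.
B = (4π×10⁻⁷)(626 m⁻¹)(6.24 A) = 4.909×10^-3 T.

B ≈ 4.91 mT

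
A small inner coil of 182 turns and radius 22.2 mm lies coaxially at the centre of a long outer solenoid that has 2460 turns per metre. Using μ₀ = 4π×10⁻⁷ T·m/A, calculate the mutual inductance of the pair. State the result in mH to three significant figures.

M ≈ 0.871 mH

The outer solenoid produces a uniform field B₁ = μ₀n₁I₁ across the inner coil,
so the flux linkage is N₂Φ = N₂B₁A₂ = μ₀n₁N₂A₂·I₁, giving M = μ₀n₁N₂A₂.
A₂ = πr² = π(2.220×10^-2 m)² = 1.548×10^-3 m².
M = (4π×10⁻⁷)(2460)(182)(1.548×10^-3) = 8.711×10^-4 H.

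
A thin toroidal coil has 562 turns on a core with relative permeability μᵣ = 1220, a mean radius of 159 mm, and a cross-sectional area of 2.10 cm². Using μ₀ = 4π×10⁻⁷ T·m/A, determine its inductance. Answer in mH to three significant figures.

For a thin toroid, L = μ₀μᵣN²A/(2πR).
L = (4π×10⁻⁷)(1220)(562)²(2.100×10^-4) / (2π×0.159 m) = 0.1018 H.

L ≈ 102 mH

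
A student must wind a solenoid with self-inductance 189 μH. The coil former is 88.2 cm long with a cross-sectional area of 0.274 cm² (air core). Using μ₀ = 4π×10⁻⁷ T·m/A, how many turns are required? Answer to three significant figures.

N ≈ 2200 turns

A = 0.274 cm² = 2.740×10^-5 m².
From L = μ₀N²A/ℓ, N = √(Lℓ / (μ₀A)).
N = √[(1.890×10^-4)(0.882) / ((4π×10⁻⁷)×2.740×10^-5)] = √(4.841×10^6) ≈ 2200.3.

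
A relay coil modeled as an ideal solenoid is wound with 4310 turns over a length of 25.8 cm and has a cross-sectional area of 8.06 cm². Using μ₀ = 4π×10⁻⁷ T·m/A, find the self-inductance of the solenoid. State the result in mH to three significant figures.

L ≈ 72.9 mH

A = 8.06 cm² = 8.060×10^-4 m².
For a long solenoid, L = μ₀N²A/ℓ.
L = (4π×10⁻⁷)(4310)²(8.060×10^-4)/(0.258 m) = 7.293×10^-2 H.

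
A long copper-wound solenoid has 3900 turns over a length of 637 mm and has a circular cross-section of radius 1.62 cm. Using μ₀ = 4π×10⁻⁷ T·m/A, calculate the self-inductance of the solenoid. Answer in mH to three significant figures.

A = πr² = π(1.620×10^-2 m)² = 8.2448×10^-4 m².
For a long solenoid, L = μ₀N²A/ℓ.
L = (4π×10⁻⁷)(3900)²(8.2448×10^-4)/(0.637 m) = 2.474×10^-2 H.

L ≈ 24.7 mH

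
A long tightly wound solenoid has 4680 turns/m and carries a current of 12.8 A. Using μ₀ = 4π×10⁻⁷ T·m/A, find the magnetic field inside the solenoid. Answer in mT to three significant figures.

B ≈ 75.3 mT

Inside a long solenoid, B = μ₀nI.
B = (4π×10⁻⁷)(4.680×10^3 m⁻¹)(12.8 A) = 7.528×10^-2 T.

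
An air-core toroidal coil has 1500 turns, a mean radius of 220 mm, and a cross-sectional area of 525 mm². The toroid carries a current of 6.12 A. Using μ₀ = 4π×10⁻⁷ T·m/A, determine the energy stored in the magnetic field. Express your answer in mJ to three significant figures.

L = μ₀N²A/(2πR) = (4π×10⁻⁷)(1500)²(5.250×10^-4)/(2π×0.22) = 1.074×10^-3 H.
U = ½LI² = ½(1.074×10^-3)(6.12)² = 2.011×10^-2 J.

U ≈ 20.1 mJ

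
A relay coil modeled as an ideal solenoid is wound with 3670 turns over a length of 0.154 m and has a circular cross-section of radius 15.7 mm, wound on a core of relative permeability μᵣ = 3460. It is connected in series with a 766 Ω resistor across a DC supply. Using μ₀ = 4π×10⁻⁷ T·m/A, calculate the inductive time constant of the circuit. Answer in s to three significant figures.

A = πr² = π(1.570×10^-2 m)² = 7.744×10^-4 m².
L = μ₀μᵣN²A/ℓ = (4π×10⁻⁷)(3460)(3670)²(7.744×10^-4)/(0.154) = 294.47 H.
τ = L/R = (294.47)/(766) = 0.3844 s.

τ ≈ 0.384 s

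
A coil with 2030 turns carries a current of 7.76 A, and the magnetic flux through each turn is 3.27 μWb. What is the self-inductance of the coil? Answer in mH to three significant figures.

L ≈ 0.855 mH

Self-inductance is defined by L = NΦ_B/I (flux linkage over current).
L = (2030)(3.270×10^-6 Wb)/(7.76 A) = 8.554×10^-4 H.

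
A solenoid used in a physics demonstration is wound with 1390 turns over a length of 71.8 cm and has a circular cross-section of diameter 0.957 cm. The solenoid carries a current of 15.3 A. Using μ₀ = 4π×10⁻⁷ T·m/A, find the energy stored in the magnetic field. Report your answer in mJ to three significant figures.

A = π(d/2)² = π(4.785×10^-3 m)² = 7.193×10^-5 m².
L = μ₀N²A/ℓ = (4π×10⁻⁷)(1390)²(7.193×10^-5)/(0.718) = 2.432×10^-4 H.
U = ½LI² = ½(2.432×10^-4)(15.3)² = 2.847×10^-2 J.

U ≈ 28.5 mJ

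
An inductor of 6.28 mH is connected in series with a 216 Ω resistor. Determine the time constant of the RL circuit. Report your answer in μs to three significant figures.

τ = L/R = (6.280×10^-3 H)/(216 Ω) = 2.907×10^-5 s.

τ ≈ 29.1 μs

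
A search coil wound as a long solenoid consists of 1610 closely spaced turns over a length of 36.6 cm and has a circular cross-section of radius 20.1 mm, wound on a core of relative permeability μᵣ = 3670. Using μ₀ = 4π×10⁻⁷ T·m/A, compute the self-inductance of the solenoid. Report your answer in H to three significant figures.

A = πr² = π(2.010×10^-2 m)² = 1.269×10^-3 m².
For a long solenoid, L = μ₀μᵣN²A/ℓ.
L = (4π×10⁻⁷)(3670)(1610)²(1.269×10^-3)/(0.366 m) = 41.46 H.

L ≈ 41.5 H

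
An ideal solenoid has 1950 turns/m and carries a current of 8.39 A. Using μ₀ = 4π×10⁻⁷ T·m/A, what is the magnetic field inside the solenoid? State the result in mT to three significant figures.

B ≈ 20.6 mT

Inside a long solenoid, B = μ₀nI.
B = (4π×10⁻⁷)(1.950×10^3 m⁻¹)(8.39 A) = 2.056×10^-2 T.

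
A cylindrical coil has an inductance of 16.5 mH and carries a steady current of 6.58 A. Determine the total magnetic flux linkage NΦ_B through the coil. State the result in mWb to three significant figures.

From L = NΦ_B/I, the flux linkage is NΦ_B = LI.
NΦ_B = (1.650×10^-2 H)(6.58 A) = 0.1086 Wb.

NΦ_B ≈ 109 mWb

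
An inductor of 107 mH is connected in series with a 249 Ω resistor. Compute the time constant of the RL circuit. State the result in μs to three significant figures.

τ = L/R = (0.107 H)/(249 Ω) = 4.297×10^-4 s.

τ ≈ 430 μs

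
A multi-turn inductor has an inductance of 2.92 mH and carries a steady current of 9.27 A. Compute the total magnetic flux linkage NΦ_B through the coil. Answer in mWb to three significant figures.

From L = NΦ_B/I, the flux linkage is NΦ_B = LI.
NΦ_B = (2.920×10^-3 H)(9.27 A) = 2.707×10^-2 Wb.

NΦ_B ≈ 27.1 mWb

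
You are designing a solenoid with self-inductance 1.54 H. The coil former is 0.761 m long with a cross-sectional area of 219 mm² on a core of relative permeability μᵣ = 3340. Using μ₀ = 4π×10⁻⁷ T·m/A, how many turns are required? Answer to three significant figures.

A = 219 mm² = 2.190×10^-4 m².
From L = μ₀μᵣN²A/ℓ, N = √(Lℓ / (μ₀μᵣA)).
N = √[(1.54)(0.761) / ((4π×10⁻⁷)(3340)×2.190×10^-4)] = √(1.27498×10^6) ≈ 1129.2.

N ≈ 1130 turns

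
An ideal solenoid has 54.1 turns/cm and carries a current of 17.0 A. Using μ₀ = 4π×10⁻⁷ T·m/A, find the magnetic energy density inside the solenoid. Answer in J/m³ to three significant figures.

u ≈ 5310 J/m³

B = μ₀nI = (4π×10⁻⁷)(5.410×10^3)(17.0) = 0.1156 T.
u = B²/(2μ₀) = (0.1156)²/(2×4π×10⁻⁷) = 5.3146×10^3 J/m³.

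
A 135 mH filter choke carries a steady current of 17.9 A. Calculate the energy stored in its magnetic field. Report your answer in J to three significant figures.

Stored magnetic energy: U = ½LI².
U = ½(0.135 H)(17.9 A)² = 21.63 J.

U ≈ 21.6 J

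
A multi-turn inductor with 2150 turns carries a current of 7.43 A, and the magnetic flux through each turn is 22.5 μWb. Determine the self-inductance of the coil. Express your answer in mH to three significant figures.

Self-inductance is defined by L = NΦ_B/I (flux linkage over current).
L = (2150)(2.250×10^-5 Wb)/(7.43 A) = 6.511×10^-3 H.

L ≈ 6.51 mH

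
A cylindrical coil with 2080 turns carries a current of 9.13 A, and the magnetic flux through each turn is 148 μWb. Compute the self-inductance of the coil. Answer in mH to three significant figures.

L ≈ 33.7 mH

Self-inductance is defined by L = NΦ_B/I (flux linkage over current).
L = (2080)(1.480×10^-4 Wb)/(9.13 A) = 3.372×10^-2 H.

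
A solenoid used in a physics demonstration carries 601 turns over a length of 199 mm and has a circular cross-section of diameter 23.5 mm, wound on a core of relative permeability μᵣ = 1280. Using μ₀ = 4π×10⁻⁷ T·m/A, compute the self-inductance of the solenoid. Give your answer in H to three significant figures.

L ≈ 1.27 H

A = π(d/2)² = π(1.175×10^-2 m)² = 4.337×10^-4 m².
For a long solenoid, L = μ₀μᵣN²A/ℓ.
L = (4π×10⁻⁷)(1280)(601)²(4.337×10^-4)/(0.199 m) = 1.266 H.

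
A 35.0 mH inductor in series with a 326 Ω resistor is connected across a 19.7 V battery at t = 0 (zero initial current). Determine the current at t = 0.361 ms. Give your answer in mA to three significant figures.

I ≈ 58.3 mA

τ = L/R = 3.500×10^-2/326 = 1.074×10^-4 s; final current I_∞ = ε/R = 19.7/326 = 6.043×10^-2 A.
I(t) = I_∞(1 − e^(−t/τ)) with t/τ = 3.362.
I = (6.043×10^-2)(1 − e^(−3.362)) = 5.834×10^-2 A.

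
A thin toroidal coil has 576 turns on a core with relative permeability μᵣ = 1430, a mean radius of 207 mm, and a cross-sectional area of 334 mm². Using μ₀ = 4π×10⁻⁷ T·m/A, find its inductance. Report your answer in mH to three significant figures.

For a thin toroid, L = μ₀μᵣN²A/(2πR).
L = (4π×10⁻⁷)(1430)(576)²(3.340×10^-4) / (2π×0.207 m) = 0.1531 H.

L ≈ 153 mH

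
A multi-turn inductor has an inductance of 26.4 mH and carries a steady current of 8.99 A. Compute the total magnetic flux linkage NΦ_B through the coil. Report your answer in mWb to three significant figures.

NΦ_B ≈ 237 mWb

From L = NΦ_B/I, the flux linkage is NΦ_B = LI.
NΦ_B = (2.640×10^-2 H)(8.99 A) = 0.2373 Wb.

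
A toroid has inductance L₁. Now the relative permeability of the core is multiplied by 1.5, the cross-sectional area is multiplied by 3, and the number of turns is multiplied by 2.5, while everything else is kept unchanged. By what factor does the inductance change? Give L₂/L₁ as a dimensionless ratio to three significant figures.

L₂/L₁ = 28.1

For a toroid, L ∝ μᵣN²A/R.
L₂/L₁ = (1.5) × (3) × (2.5)^2 = 28.1.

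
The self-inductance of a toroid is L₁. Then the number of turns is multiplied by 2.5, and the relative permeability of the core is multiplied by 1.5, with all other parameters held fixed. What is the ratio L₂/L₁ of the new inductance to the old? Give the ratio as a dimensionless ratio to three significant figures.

For a toroid, L ∝ μᵣN²A/R.
L₂/L₁ = (2.5)^2 × (1.5) = 9.38.

L₂/L₁ = 9.38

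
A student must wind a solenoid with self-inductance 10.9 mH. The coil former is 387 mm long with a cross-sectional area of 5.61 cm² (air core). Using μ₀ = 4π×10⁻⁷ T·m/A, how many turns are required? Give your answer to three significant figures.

A = 5.61 cm² = 5.610×10^-4 m².
From L = μ₀N²A/ℓ, N = √(Lℓ / (μ₀A)).
N = √[(1.090×10^-2)(0.387) / ((4π×10⁻⁷)×5.610×10^-4)] = √(5.984×10^6) ≈ 2446.1.

N ≈ 2450 turns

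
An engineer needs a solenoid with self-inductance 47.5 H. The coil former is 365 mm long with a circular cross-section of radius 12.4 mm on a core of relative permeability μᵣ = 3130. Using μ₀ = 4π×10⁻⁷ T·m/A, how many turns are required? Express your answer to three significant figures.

N ≈ 3020 turns

A = πr² = π(1.240×10^-2 m)² = 4.831×10^-4 m².
From L = μ₀μᵣN²A/ℓ, N = √(Lℓ / (μ₀μᵣA)).
N = √[(47.5)(0.365) / ((4π×10⁻⁷)(3130)×4.831×10^-4)] = √(9.125×10^6) ≈ 3020.8.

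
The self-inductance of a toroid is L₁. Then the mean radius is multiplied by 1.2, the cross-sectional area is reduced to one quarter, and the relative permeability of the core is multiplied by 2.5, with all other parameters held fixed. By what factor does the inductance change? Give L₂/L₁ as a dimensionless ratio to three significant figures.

For a toroid, L ∝ μᵣN²A/R.
L₂/L₁ = (1.2)^-1 × (0.25) × (2.5) = 0.521.

L₂/L₁ = 0.521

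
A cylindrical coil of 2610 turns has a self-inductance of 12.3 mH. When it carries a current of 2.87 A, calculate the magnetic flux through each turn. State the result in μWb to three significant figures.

Φ_B ≈ 13.5 μWb

From L = NΦ_B/I, the flux per turn is Φ_B = LI/N.
Φ_B = (1.230×10^-2 H)(2.87 A)/2610 = 1.353×10^-5 Wb.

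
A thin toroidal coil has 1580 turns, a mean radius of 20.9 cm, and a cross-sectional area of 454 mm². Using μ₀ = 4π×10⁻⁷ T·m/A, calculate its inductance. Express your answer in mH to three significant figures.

For a thin toroid, L = μ₀N²A/(2πR).
L = (4π×10⁻⁷)(1580)²(4.540×10^-4) / (2π×0.209 m) = 1.0846×10^-3 H.

L ≈ 1.08 mH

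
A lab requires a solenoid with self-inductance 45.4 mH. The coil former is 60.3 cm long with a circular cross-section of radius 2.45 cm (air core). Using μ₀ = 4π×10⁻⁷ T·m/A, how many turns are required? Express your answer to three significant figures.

A = πr² = π(2.450×10^-2 m)² = 1.886×10^-3 m².
From L = μ₀N²A/ℓ, N = √(Lℓ / (μ₀A)).
N = √[(4.540×10^-2)(0.603) / ((4π×10⁻⁷)×1.886×10^-3)] = √(1.155×10^7) ≈ 3398.9.

N ≈ 3400 turns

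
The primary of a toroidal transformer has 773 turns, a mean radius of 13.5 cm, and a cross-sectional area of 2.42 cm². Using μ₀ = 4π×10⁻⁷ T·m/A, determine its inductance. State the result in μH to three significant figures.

For a thin toroid, L = μ₀N²A/(2πR).
L = (4π×10⁻⁷)(773)²(2.420×10^-4) / (2π×0.135 m) = 2.142×10^-4 H.

L ≈ 214 μH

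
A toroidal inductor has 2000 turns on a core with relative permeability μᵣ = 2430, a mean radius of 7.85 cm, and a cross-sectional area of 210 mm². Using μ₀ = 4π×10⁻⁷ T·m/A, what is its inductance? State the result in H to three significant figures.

For a thin toroid, L = μ₀μᵣN²A/(2πR).
L = (4π×10⁻⁷)(2430)(2000)²(2.100×10^-4) / (2π×7.850×10^-2 m) = 5.201 H.

L ≈ 5.20 H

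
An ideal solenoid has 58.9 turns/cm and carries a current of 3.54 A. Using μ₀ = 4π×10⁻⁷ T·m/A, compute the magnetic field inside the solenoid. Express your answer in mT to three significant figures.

Inside a long solenoid, B = μ₀nI.
B = (4π×10⁻⁷)(5.890×10^3 m⁻¹)(3.54 A) = 2.620×10^-2 T.

B ≈ 26.2 mT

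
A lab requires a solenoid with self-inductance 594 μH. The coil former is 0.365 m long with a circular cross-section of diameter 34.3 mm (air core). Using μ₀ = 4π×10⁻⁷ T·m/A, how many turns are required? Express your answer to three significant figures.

N ≈ 432 turns

A = π(d/2)² = π(1.715×10^-2 m)² = 9.240×10^-4 m².
From L = μ₀N²A/ℓ, N = √(Lℓ / (μ₀A)).
N = √[(5.940×10^-4)(0.365) / ((4π×10⁻⁷)×9.240×10^-4)] = √(1.867×10^5) ≈ 432.1.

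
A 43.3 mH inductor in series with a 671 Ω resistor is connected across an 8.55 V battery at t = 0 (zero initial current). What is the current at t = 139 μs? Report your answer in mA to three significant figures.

τ = L/R = 4.330×10^-2/671 = 6.453×10^-5 s; final current I_∞ = ε/R = 8.55/671 = 1.274×10^-2 A.
I(t) = I_∞(1 − e^(−t/τ)) with t/τ = 2.154.
I = (1.274×10^-2)(1 − e^(−2.154)) = 1.126×10^-2 A.

I ≈ 11.3 mA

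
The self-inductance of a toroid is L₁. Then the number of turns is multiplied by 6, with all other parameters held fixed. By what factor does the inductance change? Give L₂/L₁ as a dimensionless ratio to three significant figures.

For a toroid, L ∝ μᵣN²A/R.
L₂/L₁ = (6)^2 = 36.0.

L₂/L₁ = 36.0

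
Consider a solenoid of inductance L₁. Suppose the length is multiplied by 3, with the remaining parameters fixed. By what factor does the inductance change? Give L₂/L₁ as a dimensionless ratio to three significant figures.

For a solenoid, L ∝ μᵣN²A/ℓ.
L₂/L₁ = (3)^-1 = 0.333.

L₂/L₁ = 0.333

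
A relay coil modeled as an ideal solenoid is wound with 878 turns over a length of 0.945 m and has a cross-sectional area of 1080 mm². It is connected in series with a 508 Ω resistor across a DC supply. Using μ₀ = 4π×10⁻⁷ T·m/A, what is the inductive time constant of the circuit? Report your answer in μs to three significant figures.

τ ≈ 2.18 μs

A = 1080 mm² = 1.080×10^-3 m².
L = μ₀N²A/ℓ = (4π×10⁻⁷)(878)²(1.080×10^-3)/(0.945) = 1.107×10^-3 H.
τ = L/R = (1.107×10^-3)/(508) = 2.179×10^-6 s.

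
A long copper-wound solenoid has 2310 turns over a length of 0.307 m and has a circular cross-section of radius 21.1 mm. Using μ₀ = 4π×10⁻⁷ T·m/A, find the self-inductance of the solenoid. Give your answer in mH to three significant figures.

L ≈ 30.5 mH

A = πr² = π(2.110×10^-2 m)² = 1.399×10^-3 m².
For a long solenoid, L = μ₀N²A/ℓ.
L = (4π×10⁻⁷)(2310)²(1.399×10^-3)/(0.307 m) = 3.05499×10^-2 H.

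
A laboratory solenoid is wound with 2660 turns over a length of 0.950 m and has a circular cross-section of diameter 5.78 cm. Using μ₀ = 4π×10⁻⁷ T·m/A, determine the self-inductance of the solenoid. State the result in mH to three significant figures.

A = π(d/2)² = π(2.890×10^-2 m)² = 2.624×10^-3 m².
For a long solenoid, L = μ₀N²A/ℓ.
L = (4π×10⁻⁷)(2660)²(2.624×10^-3)/(0.95 m) = 2.456×10^-2 H.

L ≈ 24.6 mH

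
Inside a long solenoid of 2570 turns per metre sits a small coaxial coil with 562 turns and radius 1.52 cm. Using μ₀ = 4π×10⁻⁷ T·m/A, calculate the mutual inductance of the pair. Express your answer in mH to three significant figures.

M ≈ 1.32 mH

The outer solenoid produces a uniform field B₁ = μ₀n₁I₁ across the inner coil,
so the flux linkage is N₂Φ = N₂B₁A₂ = μ₀n₁N₂A₂·I₁, giving M = μ₀n₁N₂A₂.
A₂ = πr² = π(1.520×10^-2 m)² = 7.258×10^-4 m².
M = (4π×10⁻⁷)(2570)(562)(7.258×10^-4) = 1.317×10^-3 H.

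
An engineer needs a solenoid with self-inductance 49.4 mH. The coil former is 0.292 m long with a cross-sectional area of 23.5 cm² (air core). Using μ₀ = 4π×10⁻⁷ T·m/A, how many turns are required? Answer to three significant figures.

N ≈ 2210 turns

A = 23.5 cm² = 2.350×10^-3 m².
From L = μ₀N²A/ℓ, N = √(Lℓ / (μ₀A)).
N = √[(4.940×10^-2)(0.292) / ((4π×10⁻⁷)×2.350×10^-3)] = √(4.8846×10^6) ≈ 2210.1.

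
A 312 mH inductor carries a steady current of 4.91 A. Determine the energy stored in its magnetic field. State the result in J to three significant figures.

Stored magnetic energy: U = ½LI².
U = ½(0.312 H)(4.91 A)² = 3.761 J.

U ≈ 3.76 J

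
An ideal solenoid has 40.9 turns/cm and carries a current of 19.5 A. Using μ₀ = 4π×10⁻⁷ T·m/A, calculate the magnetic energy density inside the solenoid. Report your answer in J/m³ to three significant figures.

u ≈ 4000 J/m³

B = μ₀nI = (4π×10⁻⁷)(4.090×10^3)(19.5) = 0.1002 T.
u = B²/(2μ₀) = (0.1002)²/(2×4π×10⁻⁷) = 3.997×10^3 J/m³.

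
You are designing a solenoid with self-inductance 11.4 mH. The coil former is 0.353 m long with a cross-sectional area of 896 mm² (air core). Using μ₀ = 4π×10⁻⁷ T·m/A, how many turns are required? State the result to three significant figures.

A = 896 mm² = 8.960×10^-4 m².
From L = μ₀N²A/ℓ, N = √(Lℓ / (μ₀A)).
N = √[(1.140×10^-2)(0.353) / ((4π×10⁻⁷)×8.960×10^-4)] = √(3.574×10^6) ≈ 1890.5.

N ≈ 1890 turns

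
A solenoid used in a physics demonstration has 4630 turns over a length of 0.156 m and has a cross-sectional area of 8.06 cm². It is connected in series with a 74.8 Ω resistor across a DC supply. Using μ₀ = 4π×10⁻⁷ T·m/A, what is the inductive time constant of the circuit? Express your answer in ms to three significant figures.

τ ≈ 1.86 ms

A = 8.06 cm² = 8.060×10^-4 m².
L = μ₀N²A/ℓ = (4π×10⁻⁷)(4630)²(8.060×10^-4)/(0.156) = 0.1392 H.
τ = L/R = (0.1392)/(74.8) = 1.861×10^-3 s.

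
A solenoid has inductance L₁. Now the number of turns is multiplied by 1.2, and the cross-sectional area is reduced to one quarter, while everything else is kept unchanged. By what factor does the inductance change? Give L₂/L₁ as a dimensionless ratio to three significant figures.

For a solenoid, L ∝ μᵣN²A/ℓ.
L₂/L₁ = (1.2)^2 × (0.25) = 0.360.

L₂/L₁ = 0.360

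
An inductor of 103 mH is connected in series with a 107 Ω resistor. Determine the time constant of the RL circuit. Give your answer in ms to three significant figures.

τ = L/R = (0.103 H)/(107 Ω) = 9.626×10^-4 s.

τ ≈ 0.963 ms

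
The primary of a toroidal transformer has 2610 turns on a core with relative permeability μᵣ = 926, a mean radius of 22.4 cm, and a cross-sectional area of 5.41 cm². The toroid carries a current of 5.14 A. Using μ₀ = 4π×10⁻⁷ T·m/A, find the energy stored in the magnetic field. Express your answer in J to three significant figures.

U ≈ 40.3 J

L = μ₀μᵣN²A/(2πR) = (4π×10⁻⁷)(926)(2610)²(5.410×10^-4)/(2π×0.224) = 3.047 H.
U = ½LI² = ½(3.047)(5.14)² = 40.25 J.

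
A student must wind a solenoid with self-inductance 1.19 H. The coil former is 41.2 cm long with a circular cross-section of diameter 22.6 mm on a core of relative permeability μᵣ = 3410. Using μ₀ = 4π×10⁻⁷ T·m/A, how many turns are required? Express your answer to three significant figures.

N ≈ 534 turns

A = π(d/2)² = π(1.130×10^-2 m)² = 4.011×10^-4 m².
From L = μ₀μᵣN²A/ℓ, N = √(Lℓ / (μ₀μᵣA)).
N = √[(1.19)(0.412) / ((4π×10⁻⁷)(3410)×4.011×10^-4)] = √(2.852×10^5) ≈ 534.1.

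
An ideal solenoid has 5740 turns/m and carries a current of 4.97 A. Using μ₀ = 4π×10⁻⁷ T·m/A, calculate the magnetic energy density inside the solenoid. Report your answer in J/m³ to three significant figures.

B = μ₀nI = (4π×10⁻⁷)(5.740×10^3)(4.97) = 3.5849×10^-2 T.
u = B²/(2μ₀) = (3.5849×10^-2)²/(2×4π×10⁻⁷) = 511.3 J/m³.

u ≈ 511 J/m³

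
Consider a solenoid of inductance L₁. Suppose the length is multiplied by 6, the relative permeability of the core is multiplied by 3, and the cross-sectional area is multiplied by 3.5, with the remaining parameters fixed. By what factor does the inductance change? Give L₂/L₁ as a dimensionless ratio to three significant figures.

For a solenoid, L ∝ μᵣN²A/ℓ.
L₂/L₁ = (6)^-1 × (3) × (3.5) = 1.75.

L₂/L₁ = 1.75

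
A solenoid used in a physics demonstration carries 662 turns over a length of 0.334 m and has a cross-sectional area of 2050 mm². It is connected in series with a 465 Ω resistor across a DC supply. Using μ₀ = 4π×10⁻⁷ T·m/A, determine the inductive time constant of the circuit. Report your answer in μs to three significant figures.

A = 2050 mm² = 2.050×10^-3 m².
L = μ₀N²A/ℓ = (4π×10⁻⁷)(662)²(2.050×10^-3)/(0.334) = 3.380×10^-3 H.
τ = L/R = (3.380×10^-3)/(465) = 7.269×10^-6 s.

τ ≈ 7.27 μs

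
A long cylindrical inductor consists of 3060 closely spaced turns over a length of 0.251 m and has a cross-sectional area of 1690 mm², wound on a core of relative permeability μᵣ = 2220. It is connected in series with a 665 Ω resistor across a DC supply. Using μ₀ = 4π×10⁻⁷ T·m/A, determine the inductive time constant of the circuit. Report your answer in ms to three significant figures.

A = 1690 mm² = 1.690×10^-3 m².
L = μ₀μᵣN²A/ℓ = (4π×10⁻⁷)(2220)(3060)²(1.690×10^-3)/(0.251) = 175.9 H.
τ = L/R = (175.9)/(665) = 0.26448 s.

τ ≈ 264 ms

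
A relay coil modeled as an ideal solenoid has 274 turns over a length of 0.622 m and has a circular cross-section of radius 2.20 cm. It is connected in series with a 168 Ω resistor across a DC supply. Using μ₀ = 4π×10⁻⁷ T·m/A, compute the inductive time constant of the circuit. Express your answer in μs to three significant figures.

A = πr² = π(2.200×10^-2 m)² = 1.521×10^-3 m².
L = μ₀N²A/ℓ = (4π×10⁻⁷)(274)²(1.521×10^-3)/(0.622) = 2.306×10^-4 H.
τ = L/R = (2.306×10^-4)/(168) = 1.373×10^-6 s.

τ ≈ 1.37 μs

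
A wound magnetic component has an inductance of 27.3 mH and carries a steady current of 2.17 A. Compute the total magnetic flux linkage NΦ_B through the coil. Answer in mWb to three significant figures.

NΦ_B ≈ 59.2 mWb

From L = NΦ_B/I, the flux linkage is NΦ_B = LI.
NΦ_B = (2.730×10^-2 H)(2.17 A) = 5.924×10^-2 Wb.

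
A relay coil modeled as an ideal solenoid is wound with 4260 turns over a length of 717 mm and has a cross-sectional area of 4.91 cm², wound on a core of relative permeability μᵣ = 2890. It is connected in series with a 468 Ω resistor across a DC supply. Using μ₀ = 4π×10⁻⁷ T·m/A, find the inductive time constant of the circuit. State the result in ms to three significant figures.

A = 4.91 cm² = 4.910×10^-4 m².
L = μ₀μᵣN²A/ℓ = (4π×10⁻⁷)(2890)(4260)²(4.910×10^-4)/(0.717) = 45.13 H.
τ = L/R = (45.13)/(468) = 9.644×10^-2 s.

τ ≈ 96.4 ms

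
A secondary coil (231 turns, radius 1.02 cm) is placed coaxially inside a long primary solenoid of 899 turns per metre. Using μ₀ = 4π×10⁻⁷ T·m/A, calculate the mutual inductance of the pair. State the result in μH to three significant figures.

The outer solenoid produces a uniform field B₁ = μ₀n₁I₁ across the inner coil,
so the flux linkage is N₂Φ = N₂B₁A₂ = μ₀n₁N₂A₂·I₁, giving M = μ₀n₁N₂A₂.
A₂ = πr² = π(1.020×10^-2 m)² = 3.269×10^-4 m².
M = (4π×10⁻⁷)(899)(231)(3.269×10^-4) = 8.530×10^-5 H.

M ≈ 85.3 μH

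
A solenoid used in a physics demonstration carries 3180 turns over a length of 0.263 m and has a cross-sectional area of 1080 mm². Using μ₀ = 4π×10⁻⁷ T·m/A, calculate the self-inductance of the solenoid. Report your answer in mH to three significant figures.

A = 1080 mm² = 1.080×10^-3 m².
For a long solenoid, L = μ₀N²A/ℓ.
L = (4π×10⁻⁷)(3180)²(1.080×10^-3)/(0.263 m) = 5.218×10^-2 H.

L ≈ 52.2 mH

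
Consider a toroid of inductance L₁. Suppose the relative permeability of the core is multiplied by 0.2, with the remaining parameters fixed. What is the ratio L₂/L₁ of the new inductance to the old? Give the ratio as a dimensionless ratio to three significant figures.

For a toroid, L ∝ μᵣN²A/R.
L₂/L₁ = (0.2) = 0.200.

L₂/L₁ = 0.200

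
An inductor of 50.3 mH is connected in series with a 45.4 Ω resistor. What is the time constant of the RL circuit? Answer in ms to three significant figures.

τ = L/R = (5.030×10^-2 H)/(45.4 Ω) = 1.108×10^-3 s.

τ ≈ 1.11 ms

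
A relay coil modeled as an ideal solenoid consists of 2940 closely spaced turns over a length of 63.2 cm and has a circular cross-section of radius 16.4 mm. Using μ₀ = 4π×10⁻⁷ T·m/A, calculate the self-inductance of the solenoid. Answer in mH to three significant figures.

L ≈ 14.5 mH

A = πr² = π(1.640×10^-2 m)² = 8.450×10^-4 m².
For a long solenoid, L = μ₀N²A/ℓ.
L = (4π×10⁻⁷)(2940)²(8.450×10^-4)/(0.632 m) = 1.452×10^-2 H.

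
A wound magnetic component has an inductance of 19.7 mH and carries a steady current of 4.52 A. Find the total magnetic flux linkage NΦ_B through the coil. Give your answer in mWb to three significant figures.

From L = NΦ_B/I, the flux linkage is NΦ_B = LI.
NΦ_B = (1.970×10^-2 H)(4.52 A) = 8.904×10^-2 Wb.

NΦ_B ≈ 89.0 mWb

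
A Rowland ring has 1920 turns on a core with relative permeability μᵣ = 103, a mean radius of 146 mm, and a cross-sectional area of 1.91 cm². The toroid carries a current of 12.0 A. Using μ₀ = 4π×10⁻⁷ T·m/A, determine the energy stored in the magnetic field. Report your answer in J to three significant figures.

U ≈ 7.15 J

L = μ₀μᵣN²A/(2πR) = (4π×10⁻⁷)(103)(1920)²(1.910×10^-4)/(2π×0.146) = 9.9346×10^-2 H.
U = ½LI² = ½(9.9346×10^-2)(12.0)² = 7.153 J.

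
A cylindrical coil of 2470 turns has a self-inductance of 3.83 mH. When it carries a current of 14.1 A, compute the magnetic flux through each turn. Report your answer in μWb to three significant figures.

From L = NΦ_B/I, the flux per turn is Φ_B = LI/N.
Φ_B = (3.830×10^-3 H)(14.1 A)/2470 = 2.186×10^-5 Wb.

Φ_B ≈ 21.9 μWb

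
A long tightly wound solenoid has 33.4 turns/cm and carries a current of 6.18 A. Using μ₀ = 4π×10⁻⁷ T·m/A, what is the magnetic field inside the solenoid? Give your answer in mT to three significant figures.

Inside a long solenoid, B = μ₀nI.
B = (4π×10⁻⁷)(3.340×10^3 m⁻¹)(6.18 A) = 2.594×10^-2 T.

B ≈ 25.9 mT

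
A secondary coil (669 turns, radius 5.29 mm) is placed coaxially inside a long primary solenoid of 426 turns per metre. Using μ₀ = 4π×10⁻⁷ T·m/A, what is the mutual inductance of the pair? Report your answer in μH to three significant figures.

M ≈ 31.5 μH

The outer solenoid produces a uniform field B₁ = μ₀n₁I₁ across the inner coil,
so the flux linkage is N₂Φ = N₂B₁A₂ = μ₀n₁N₂A₂·I₁, giving M = μ₀n₁N₂A₂.
A₂ = πr² = π(5.290×10^-3 m)² = 8.791×10^-5 m².
M = (4π×10⁻⁷)(426)(669)(8.791×10^-5) = 3.149×10^-5 H.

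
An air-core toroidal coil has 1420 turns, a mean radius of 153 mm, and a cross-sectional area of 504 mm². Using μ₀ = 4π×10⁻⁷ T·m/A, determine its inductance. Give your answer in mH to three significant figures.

For a thin toroid, L = μ₀N²A/(2πR).
L = (4π×10⁻⁷)(1420)²(5.040×10^-4) / (2π×0.153 m) = 1.328×10^-3 H.

L ≈ 1.33 mH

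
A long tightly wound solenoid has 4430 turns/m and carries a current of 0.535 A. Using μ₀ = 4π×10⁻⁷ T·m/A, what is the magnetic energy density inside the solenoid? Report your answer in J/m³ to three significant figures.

B = μ₀nI = (4π×10⁻⁷)(4.430×10^3)(0.535) = 2.978×10^-3 T.
u = B²/(2μ₀) = (2.978×10^-3)²/(2×4π×10⁻⁷) = 3.529 J/m³.

u ≈ 3.53 J/m³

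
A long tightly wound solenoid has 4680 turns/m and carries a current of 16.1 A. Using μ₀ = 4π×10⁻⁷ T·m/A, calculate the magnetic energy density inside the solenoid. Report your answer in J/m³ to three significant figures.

B = μ₀nI = (4π×10⁻⁷)(4.680×10^3)(16.1) = 9.469×10^-2 T.
u = B²/(2μ₀) = (9.469×10^-2)²/(2×4π×10⁻⁷) = 3.567×10^3 J/m³.

u ≈ 3570 J/m³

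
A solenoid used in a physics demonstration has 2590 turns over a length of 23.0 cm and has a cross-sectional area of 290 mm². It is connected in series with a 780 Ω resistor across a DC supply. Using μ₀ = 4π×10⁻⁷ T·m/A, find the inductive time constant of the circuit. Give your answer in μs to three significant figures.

A = 290 mm² = 2.900×10^-4 m².
L = μ₀N²A/ℓ = (4π×10⁻⁷)(2590)²(2.900×10^-4)/(0.23) = 1.063×10^-2 H.
τ = L/R = (1.063×10^-2)/(780) = 1.363×10^-5 s.

τ ≈ 13.6 μs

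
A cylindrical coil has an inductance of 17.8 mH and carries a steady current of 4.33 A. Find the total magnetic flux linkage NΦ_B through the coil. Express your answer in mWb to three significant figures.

NΦ_B ≈ 77.1 mWb

From L = NΦ_B/I, the flux linkage is NΦ_B = LI.
NΦ_B = (1.780×10^-2 H)(4.33 A) = 7.707×10^-2 Wb.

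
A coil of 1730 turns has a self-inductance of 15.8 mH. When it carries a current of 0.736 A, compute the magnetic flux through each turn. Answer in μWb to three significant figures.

Φ_B ≈ 6.72 μWb

From L = NΦ_B/I, the flux per turn is Φ_B = LI/N.
Φ_B = (1.580×10^-2 H)(0.736 A)/1730 = 6.722×10^-6 Wb.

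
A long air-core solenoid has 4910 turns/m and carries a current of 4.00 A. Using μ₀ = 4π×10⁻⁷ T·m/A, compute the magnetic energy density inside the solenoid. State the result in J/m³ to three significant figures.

u ≈ 242 J/m³

B = μ₀nI = (4π×10⁻⁷)(4.910×10^3)(4.00) = 2.468×10^-2 T.
u = B²/(2μ₀) = (2.468×10^-2)²/(2×4π×10⁻⁷) = 242.4 J/m³.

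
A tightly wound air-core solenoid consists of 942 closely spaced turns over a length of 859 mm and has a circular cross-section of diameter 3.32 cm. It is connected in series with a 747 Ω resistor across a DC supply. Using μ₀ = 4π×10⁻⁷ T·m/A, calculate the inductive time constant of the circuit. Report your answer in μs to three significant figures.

τ ≈ 1.50 μs

A = π(d/2)² = π(1.660×10^-2 m)² = 8.657×10^-4 m².
L = μ₀N²A/ℓ = (4π×10⁻⁷)(942)²(8.657×10^-4)/(0.859) = 1.124×10^-3 H.
τ = L/R = (1.124×10^-3)/(747) = 1.504×10^-6 s.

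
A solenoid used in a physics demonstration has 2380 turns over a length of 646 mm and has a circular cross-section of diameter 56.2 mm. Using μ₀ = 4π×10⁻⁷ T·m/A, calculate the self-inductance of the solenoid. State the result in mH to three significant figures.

A = π(d/2)² = π(2.810×10^-2 m)² = 2.481×10^-3 m².
For a long solenoid, L = μ₀N²A/ℓ.
L = (4π×10⁻⁷)(2380)²(2.481×10^-3)/(0.646 m) = 2.733×10^-2 H.

L ≈ 27.3 mH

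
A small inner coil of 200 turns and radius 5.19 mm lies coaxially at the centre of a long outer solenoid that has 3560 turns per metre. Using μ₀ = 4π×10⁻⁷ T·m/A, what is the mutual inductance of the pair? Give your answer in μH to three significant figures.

M ≈ 75.7 μH

The outer solenoid produces a uniform field B₁ = μ₀n₁I₁ across the inner coil,
so the flux linkage is N₂Φ = N₂B₁A₂ = μ₀n₁N₂A₂·I₁, giving M = μ₀n₁N₂A₂.
A₂ = πr² = π(5.190×10^-3 m)² = 8.462×10^-5 m².
M = (4π×10⁻⁷)(3560)(200)(8.462×10^-5) = 7.571×10^-5 H.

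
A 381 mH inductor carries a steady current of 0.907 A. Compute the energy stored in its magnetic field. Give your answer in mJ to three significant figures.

U ≈ 157 mJ

Stored magnetic energy: U = ½LI².
U = ½(0.381 H)(0.907 A)² = 0.1567 J.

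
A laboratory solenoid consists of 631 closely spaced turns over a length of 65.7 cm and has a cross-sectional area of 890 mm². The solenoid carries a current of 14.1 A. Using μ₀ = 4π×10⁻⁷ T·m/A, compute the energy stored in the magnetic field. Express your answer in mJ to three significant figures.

A = 890 mm² = 8.900×10^-4 m².
L = μ₀N²A/ℓ = (4π×10⁻⁷)(631)²(8.900×10^-4)/(0.657) = 6.778×10^-4 H.
U = ½LI² = ½(6.778×10^-4)(14.1)² = 6.738×10^-2 J.

U ≈ 67.4 mJ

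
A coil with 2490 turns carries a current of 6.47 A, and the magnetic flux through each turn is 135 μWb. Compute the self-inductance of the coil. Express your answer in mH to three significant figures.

L ≈ 52.0 mH

Self-inductance is defined by L = NΦ_B/I (flux linkage over current).
L = (2490)(1.350×10^-4 Wb)/(6.47 A) = 5.196×10^-2 H.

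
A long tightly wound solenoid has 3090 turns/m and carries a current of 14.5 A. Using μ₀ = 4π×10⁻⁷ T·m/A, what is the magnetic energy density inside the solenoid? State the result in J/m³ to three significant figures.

u ≈ 1260 J/m³

B = μ₀nI = (4π×10⁻⁷)(3.090×10^3)(14.5) = 5.630×10^-2 T.
u = B²/(2μ₀) = (5.630×10^-2)²/(2×4π×10⁻⁷) = 1.261×10^3 J/m³.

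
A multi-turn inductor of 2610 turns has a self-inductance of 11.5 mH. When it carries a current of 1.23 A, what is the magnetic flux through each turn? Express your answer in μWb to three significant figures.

Φ_B ≈ 5.42 μWb

From L = NΦ_B/I, the flux per turn is Φ_B = LI/N.
Φ_B = (1.150×10^-2 H)(1.23 A)/2610 = 5.420×10^-6 Wb.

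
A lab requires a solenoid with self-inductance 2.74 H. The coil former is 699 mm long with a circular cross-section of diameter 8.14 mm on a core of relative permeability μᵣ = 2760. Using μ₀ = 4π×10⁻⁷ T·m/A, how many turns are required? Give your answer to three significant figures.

N ≈ 3260 turns

A = π(d/2)² = π(4.070×10^-3 m)² = 5.204×10^-5 m².
From L = μ₀μᵣN²A/ℓ, N = √(Lℓ / (μ₀μᵣA)).
N = √[(2.74)(0.699) / ((4π×10⁻⁷)(2760)×5.204×10^-5)] = √(1.061×10^7) ≈ 3257.5.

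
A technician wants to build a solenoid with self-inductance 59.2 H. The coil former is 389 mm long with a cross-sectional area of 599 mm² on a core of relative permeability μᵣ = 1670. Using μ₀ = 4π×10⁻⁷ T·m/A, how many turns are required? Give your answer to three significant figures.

N ≈ 4280 turns

A = 599 mm² = 5.990×10^-4 m².
From L = μ₀μᵣN²A/ℓ, N = √(Lℓ / (μ₀μᵣA)).
N = √[(59.2)(0.389) / ((4π×10⁻⁷)(1670)×5.990×10^-4)] = √(1.832×10^7) ≈ 4280.2.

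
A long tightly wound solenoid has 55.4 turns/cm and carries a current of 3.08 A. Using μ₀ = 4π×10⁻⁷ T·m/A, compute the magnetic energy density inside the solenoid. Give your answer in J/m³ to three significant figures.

B = μ₀nI = (4π×10⁻⁷)(5.540×10^3)(3.08) = 2.144×10^-2 T.
u = B²/(2μ₀) = (2.144×10^-2)²/(2×4π×10⁻⁷) = 182.9 J/m³.

u ≈ 183 J/m³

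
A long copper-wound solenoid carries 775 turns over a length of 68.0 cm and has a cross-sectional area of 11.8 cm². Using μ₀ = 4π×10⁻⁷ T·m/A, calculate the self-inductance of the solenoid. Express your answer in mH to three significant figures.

L ≈ 1.31 mH

A = 11.8 cm² = 1.180×10^-3 m².
For a long solenoid, L = μ₀N²A/ℓ.
L = (4π×10⁻⁷)(775)²(1.180×10^-3)/(0.68 m) = 1.310×10^-3 H.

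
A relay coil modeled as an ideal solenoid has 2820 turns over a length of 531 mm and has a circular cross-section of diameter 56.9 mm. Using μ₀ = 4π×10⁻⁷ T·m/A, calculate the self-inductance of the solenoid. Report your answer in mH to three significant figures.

A = π(d/2)² = π(2.845×10^-2 m)² = 2.543×10^-3 m².
For a long solenoid, L = μ₀N²A/ℓ.
L = (4π×10⁻⁷)(2820)²(2.543×10^-3)/(0.531 m) = 4.786×10^-2 H.

L ≈ 47.9 mH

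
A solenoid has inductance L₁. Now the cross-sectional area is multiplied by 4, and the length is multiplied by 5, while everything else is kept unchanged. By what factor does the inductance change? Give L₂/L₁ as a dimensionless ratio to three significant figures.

For a solenoid, L ∝ μᵣN²A/ℓ.
L₂/L₁ = (4) × (5)^-1 = 0.800.

L₂/L₁ = 0.800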